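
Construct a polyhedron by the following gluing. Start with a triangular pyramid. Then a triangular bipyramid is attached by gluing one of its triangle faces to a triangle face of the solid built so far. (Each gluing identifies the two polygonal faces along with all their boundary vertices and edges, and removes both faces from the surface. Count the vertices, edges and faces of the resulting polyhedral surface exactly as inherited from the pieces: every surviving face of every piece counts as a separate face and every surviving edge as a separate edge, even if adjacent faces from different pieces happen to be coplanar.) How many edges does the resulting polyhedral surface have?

A triangular pyramid: V=4, E=6, F=4.
Attach a triangular bipyramid (V=5, E=9, F=6) along a 3-gon: merge 3 vertices and 3 edges, delete both glued faces → V=6, E=12, F=8.
Check: V − E + F = 6 − 12 + 8 = 2.

12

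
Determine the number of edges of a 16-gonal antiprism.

64

An antiprism on an n-gon has two n-gon caps and 2n triangles: V = 2·16 = 32, E = 4·16 = 64, F = 2·16 + 2 = 34.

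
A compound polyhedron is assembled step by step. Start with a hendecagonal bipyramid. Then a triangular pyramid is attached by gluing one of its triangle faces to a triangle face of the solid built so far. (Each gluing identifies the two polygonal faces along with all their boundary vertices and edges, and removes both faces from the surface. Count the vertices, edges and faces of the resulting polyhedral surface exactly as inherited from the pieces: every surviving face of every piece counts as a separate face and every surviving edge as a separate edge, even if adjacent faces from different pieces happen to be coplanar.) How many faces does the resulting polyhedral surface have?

24

A hendecagonal bipyramid: V=13, E=33, F=22.
Attach a triangular pyramid (V=4, E=6, F=4) along a 3-gon: merge 3 vertices and 3 edges, delete both glued faces → V=14, E=36, F=24.
Check: V − E + F = 14 − 36 + 24 = 2.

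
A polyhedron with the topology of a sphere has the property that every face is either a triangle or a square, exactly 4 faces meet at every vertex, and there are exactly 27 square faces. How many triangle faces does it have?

8

Let x be the number of triangles; then F = 27 + x.
Edge–face incidences: 2E = 4·27 + 3·x = 108 + 3x.
Every vertex has degree 4, so 4V = 2E.
Euler: V − E + F = 2 ⇒ (2E)/4 − E + (27 + x) = 2.
Multiply by 8: 2·(2E) − 4·(2E) + 8·(27 + x) = 16, i.e. 216 + 8x − 2·(108 + 3x) = 16.
Collecting terms: 2x = 16, so x = 8.
Then 2E = 108 + 3·8 = 132, so E = 66, V = 2E/4 = 33, F = 27 + 8 = 35.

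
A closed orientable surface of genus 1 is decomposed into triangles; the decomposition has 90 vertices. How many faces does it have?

180

χ = 2 − 2·1 = 0, and every face is a triangle so 3F = 2E.
V − E + F = 0 with E = 3F/2 gives 90 − (3/2 − 1)·F = 0, so F = 180 and E = 270.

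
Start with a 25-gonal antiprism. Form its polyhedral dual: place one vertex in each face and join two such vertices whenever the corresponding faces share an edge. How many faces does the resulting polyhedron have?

50

The base solid has V = 50, E = 100, F = 52.
The dual swaps V and F and preserves E: V′ = F = 52, E′ = E = 100, F′ = V = 50.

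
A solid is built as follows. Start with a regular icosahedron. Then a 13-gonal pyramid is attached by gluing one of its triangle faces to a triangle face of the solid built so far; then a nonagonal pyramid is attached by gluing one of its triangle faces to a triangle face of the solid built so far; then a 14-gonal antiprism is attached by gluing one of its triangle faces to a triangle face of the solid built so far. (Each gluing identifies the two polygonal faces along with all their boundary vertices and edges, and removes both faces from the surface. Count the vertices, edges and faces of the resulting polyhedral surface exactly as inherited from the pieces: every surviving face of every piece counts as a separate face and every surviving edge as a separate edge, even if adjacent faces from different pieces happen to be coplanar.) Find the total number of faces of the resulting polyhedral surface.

A regular icosahedron: V=12, E=30, F=20.
Attach a 13-gonal pyramid (V=14, E=26, F=14) along a 3-gon: merge 3 vertices and 3 edges, delete both glued faces → V=23, E=53, F=32.
Attach a nonagonal pyramid (V=10, E=18, F=10) along a 3-gon: merge 3 vertices and 3 edges, delete both glued faces → V=30, E=68, F=40.
Attach a 14-gonal antiprism (V=28, E=56, F=30) along a 3-gon: merge 3 vertices and 3 edges, delete both glued faces → V=55, E=121, F=68.
Check: V − E + F = 55 − 121 + 68 = 2.

68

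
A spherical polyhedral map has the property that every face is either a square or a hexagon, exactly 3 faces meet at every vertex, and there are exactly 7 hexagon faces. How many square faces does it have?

6

Let x be the number of squares; then F = 7 + x.
Edge–face incidences: 2E = 6·7 + 4·x = 42 + 4x.
Every vertex has degree 3, so 3V = 2E.
Euler: V − E + F = 2 ⇒ (2E)/3 − E + (7 + x) = 2.
Multiply by 6: 2·(2E) − 3·(2E) + 6·(7 + x) = 12, i.e. 42 + 6x − (42 + 4x) = 12.
Collecting terms: 2x = 12, so x = 6.
Then 2E = 42 + 4·6 = 66, so E = 33, V = 2E/3 = 22, F = 7 + 6 = 13.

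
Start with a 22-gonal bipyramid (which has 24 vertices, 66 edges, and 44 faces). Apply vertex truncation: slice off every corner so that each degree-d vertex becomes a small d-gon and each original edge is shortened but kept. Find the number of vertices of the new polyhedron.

Truncation replaces each original edge-end by a new vertex, so V′ = 2E = 132.
Each original edge survives, and each old vertex of degree d contributes d new edges; summing degrees gives Σd = 2E, so E′ = E + 2E = 3E = 198.
Each original face survives and each original vertex becomes one new face: F′ = F + V = 68.

132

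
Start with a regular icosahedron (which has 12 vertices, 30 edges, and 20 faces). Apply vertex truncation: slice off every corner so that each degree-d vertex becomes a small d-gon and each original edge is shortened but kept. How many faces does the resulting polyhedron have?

32

Truncation replaces each original edge-end by a new vertex, so V′ = 2E = 60.
Each original edge survives, and each old vertex of degree d contributes d new edges; summing degrees gives Σd = 2E, so E′ = E + 2E = 3E = 90.
Each original face survives and each original vertex becomes one new face: F′ = F + V = 32.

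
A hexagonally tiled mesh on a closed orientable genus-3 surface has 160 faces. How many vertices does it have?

χ = 2 − 2·3 = -4, and every face is a hexagon so 6F = 2E.
E = 6·160/2 = 480. Then V = -4 + E − F = -4 + 480 − 160 = 316.

316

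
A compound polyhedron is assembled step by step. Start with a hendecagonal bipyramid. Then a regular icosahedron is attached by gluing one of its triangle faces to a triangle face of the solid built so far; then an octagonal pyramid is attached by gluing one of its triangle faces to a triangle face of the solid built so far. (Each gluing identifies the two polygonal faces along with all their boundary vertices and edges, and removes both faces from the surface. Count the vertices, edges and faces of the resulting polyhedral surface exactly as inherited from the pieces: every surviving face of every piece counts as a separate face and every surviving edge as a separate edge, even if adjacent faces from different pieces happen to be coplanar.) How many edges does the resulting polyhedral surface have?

73

A hendecagonal bipyramid: V=13, E=33, F=22.
Attach a regular icosahedron (V=12, E=30, F=20) along a 3-gon: merge 3 vertices and 3 edges, delete both glued faces → V=22, E=60, F=40.
Attach an octagonal pyramid (V=9, E=16, F=9) along a 3-gon: merge 3 vertices and 3 edges, delete both glued faces → V=28, E=73, F=47.
Check: V − E + F = 28 − 73 + 47 = 2.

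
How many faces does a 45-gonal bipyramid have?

90

A bipyramid over an n-gon has 2n triangular faces and n + 2 vertices: V = 45 + 2 = 47, E = 3·45 = 135, F = 2·45 = 90.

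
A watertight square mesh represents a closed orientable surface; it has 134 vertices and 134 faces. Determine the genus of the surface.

1

Every face is a square, so 2E = 4·134 = 536, giving E = 268.
χ = V − E + F = 134 − 268 + 134 = 0.
For a closed orientable surface χ = 2 − 2g, so g = (2 − (0))/2 = 1.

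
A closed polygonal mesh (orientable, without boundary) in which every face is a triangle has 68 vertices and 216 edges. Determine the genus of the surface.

3

Every face is a triangle and each edge borders two faces, so 3F = 2·216, giving F = 144.
χ = V − E + F = 68 − 216 + 144 = -4.
For a closed orientable surface χ = 2 − 2g, so g = (2 − (-4))/2 = 3.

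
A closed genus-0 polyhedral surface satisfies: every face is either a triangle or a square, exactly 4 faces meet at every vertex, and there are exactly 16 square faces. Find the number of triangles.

Let x be the number of triangles; then F = 16 + x.
Edge–face incidences: 2E = 4·16 + 3·x = 64 + 3x.
Every vertex has degree 4, so 4V = 2E.
Euler: V − E + F = 2 ⇒ (2E)/4 − E + (16 + x) = 2.
Multiply by 8: 2·(2E) − 4·(2E) + 8·(16 + x) = 16, i.e. 128 + 8x − 2·(64 + 3x) = 16.
Collecting terms: 2x = 16, so x = 8.
Then 2E = 64 + 3·8 = 88, so E = 44, V = 2E/4 = 22, F = 16 + 8 = 24.

8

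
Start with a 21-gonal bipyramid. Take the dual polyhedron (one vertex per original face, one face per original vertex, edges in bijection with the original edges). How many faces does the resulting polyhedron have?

23

The base solid has V = 23, E = 63, F = 42.
The dual swaps V and F and preserves E: V′ = F = 42, E′ = E = 63, F′ = V = 23.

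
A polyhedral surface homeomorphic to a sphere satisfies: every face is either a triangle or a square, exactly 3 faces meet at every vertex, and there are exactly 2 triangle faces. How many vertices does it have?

6

Let x be the number of squares; then F = 2 + x.
Edge–face incidences: 2E = 3·2 + 4·x = 6 + 4x.
Every vertex has degree 3, so 3V = 2E.
Euler: V − E + F = 2 ⇒ (2E)/3 − E + (2 + x) = 2.
Multiply by 6: 2·(2E) − 3·(2E) + 6·(2 + x) = 12, i.e. 12 + 6x − (6 + 4x) = 12.
Collecting terms: 2x + 6 = 12, so 2x = 6, so x = 3.
Then 2E = 6 + 4·3 = 18, so E = 9, V = 2E/3 = 6, F = 2 + 3 = 5.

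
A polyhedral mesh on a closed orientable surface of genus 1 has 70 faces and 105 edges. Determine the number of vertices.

For a closed orientable surface of genus 1, χ = 2 − 2·1 = 0.
V = 0 + E − F = 0 + 105 − 70 = 35.

35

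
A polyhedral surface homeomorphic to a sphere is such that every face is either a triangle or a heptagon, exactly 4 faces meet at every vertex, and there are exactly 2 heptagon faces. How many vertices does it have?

14

Let x be the number of triangles; then F = 2 + x.
Edge–face incidences: 2E = 7·2 + 3·x = 14 + 3x.
Every vertex has degree 4, so 4V = 2E.
Euler: V − E + F = 2 ⇒ (2E)/4 − E + (2 + x) = 2.
Multiply by 8: 2·(2E) − 4·(2E) + 8·(2 + x) = 16, i.e. 16 + 8x − 2·(14 + 3x) = 16.
Collecting terms: 2x − 12 = 16, so 2x = 28, so x = 14.
Then 2E = 14 + 3·14 = 56, so E = 28, V = 2E/4 = 14, F = 2 + 14 = 16.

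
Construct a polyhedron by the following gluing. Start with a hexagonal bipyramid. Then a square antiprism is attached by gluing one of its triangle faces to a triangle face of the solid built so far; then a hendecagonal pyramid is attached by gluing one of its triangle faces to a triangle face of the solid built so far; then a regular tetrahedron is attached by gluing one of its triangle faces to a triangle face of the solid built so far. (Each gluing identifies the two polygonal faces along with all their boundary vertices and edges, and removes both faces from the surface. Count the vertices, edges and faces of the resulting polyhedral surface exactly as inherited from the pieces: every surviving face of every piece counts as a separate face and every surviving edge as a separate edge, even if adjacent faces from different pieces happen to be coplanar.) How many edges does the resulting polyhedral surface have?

A hexagonal bipyramid: V=8, E=18, F=12.
Attach a square antiprism (V=8, E=16, F=10) along a 3-gon: merge 3 vertices and 3 edges, delete both glued faces → V=13, E=31, F=20.
Attach a hendecagonal pyramid (V=12, E=22, F=12) along a 3-gon: merge 3 vertices and 3 edges, delete both glued faces → V=22, E=50, F=30.
Attach a regular tetrahedron (V=4, E=6, F=4) along a 3-gon: merge 3 vertices and 3 edges, delete both glued faces → V=23, E=53, F=32.
Check: V − E + F = 23 − 53 + 32 = 2.

53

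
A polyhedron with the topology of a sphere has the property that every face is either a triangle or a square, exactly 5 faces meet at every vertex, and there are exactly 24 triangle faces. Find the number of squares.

2

Let x be the number of squares; then F = 24 + x.
Edge–face incidences: 2E = 3·24 + 4·x = 72 + 4x.
Every vertex has degree 5, so 5V = 2E.
Euler: V − E + F = 2 ⇒ (2E)/5 − E + (24 + x) = 2.
Multiply by 10: 2·(2E) − 5·(2E) + 10·(24 + x) = 20, i.e. 240 + 10x − 3·(72 + 4x) = 20.
Collecting terms: −2x + 24 = 20, so −2x = −4, so x = 2.
Then 2E = 72 + 4·2 = 80, so E = 40, V = 2E/5 = 16, F = 24 + 2 = 26.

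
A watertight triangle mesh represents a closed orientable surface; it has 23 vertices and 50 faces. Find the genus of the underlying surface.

2

Every face is a triangle, so 2E = 3·50 = 150, giving E = 75.
χ = V − E + F = 23 − 75 + 50 = -2.
For a closed orientable surface χ = 2 − 2g, so g = (2 − (-2))/2 = 2.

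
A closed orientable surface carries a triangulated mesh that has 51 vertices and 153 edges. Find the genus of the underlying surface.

Every face is a triangle and each edge borders two faces, so 3F = 2·153, giving F = 102.
χ = V − E + F = 51 − 153 + 102 = 0.
For a closed orientable surface χ = 2 − 2g, so g = (2 − (0))/2 = 1.

1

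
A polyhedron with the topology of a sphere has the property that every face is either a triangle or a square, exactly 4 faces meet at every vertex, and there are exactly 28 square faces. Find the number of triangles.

8

Let x be the number of triangles; then F = 28 + x.
Edge–face incidences: 2E = 4·28 + 3·x = 112 + 3x.
Every vertex has degree 4, so 4V = 2E.
Euler: V − E + F = 2 ⇒ (2E)/4 − E + (28 + x) = 2.
Multiply by 8: 2·(2E) − 4·(2E) + 8·(28 + x) = 16, i.e. 224 + 8x − 2·(112 + 3x) = 16.
Collecting terms: 2x = 16, so x = 8.
Then 2E = 112 + 3·8 = 136, so E = 68, V = 2E/4 = 34, F = 28 + 8 = 36.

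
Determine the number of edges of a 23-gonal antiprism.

An antiprism on an n-gon has two n-gon caps and 2n triangles: V = 2·23 = 46, E = 4·23 = 92, F = 2·23 + 2 = 48.

92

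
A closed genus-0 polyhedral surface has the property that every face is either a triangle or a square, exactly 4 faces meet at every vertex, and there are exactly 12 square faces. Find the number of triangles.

Let x be the number of triangles; then F = 12 + x.
Edge–face incidences: 2E = 4·12 + 3·x = 48 + 3x.
Every vertex has degree 4, so 4V = 2E.
Euler: V − E + F = 2 ⇒ (2E)/4 − E + (12 + x) = 2.
Multiply by 8: 2·(2E) − 4·(2E) + 8·(12 + x) = 16, i.e. 96 + 8x − 2·(48 + 3x) = 16.
Collecting terms: 2x = 16, so x = 8.
Then 2E = 48 + 3·8 = 72, so E = 36, V = 2E/4 = 18, F = 12 + 8 = 20.

8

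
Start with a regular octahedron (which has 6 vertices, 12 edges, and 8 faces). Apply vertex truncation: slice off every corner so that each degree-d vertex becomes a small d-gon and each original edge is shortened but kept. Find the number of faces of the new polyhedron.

14

Truncation replaces each original edge-end by a new vertex, so V′ = 2E = 24.
Each original edge survives, and each old vertex of degree d contributes d new edges; summing degrees gives Σd = 2E, so E′ = E + 2E = 3E = 36.
Each original face survives and each original vertex becomes one new face: F′ = F + V = 14.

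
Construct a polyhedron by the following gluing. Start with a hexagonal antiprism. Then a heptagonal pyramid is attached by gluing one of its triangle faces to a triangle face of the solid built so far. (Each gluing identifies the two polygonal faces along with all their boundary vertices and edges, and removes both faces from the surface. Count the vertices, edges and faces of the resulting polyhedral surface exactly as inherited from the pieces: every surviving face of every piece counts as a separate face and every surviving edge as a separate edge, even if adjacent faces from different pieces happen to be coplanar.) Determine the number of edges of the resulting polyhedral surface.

A hexagonal antiprism: V=12, E=24, F=14.
Attach a heptagonal pyramid (V=8, E=14, F=8) along a 3-gon: merge 3 vertices and 3 edges, delete both glued faces → V=17, E=35, F=20.
Check: V − E + F = 17 − 35 + 20 = 2.

35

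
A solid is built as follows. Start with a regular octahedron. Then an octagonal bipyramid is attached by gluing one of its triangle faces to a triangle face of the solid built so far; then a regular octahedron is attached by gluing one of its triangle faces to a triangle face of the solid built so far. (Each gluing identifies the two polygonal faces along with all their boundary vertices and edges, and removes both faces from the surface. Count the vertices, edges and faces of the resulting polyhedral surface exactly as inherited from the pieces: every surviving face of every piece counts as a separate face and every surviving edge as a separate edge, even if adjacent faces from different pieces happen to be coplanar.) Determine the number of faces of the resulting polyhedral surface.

28

A regular octahedron: V=6, E=12, F=8.
Attach an octagonal bipyramid (V=10, E=24, F=16) along a 3-gon: merge 3 vertices and 3 edges, delete both glued faces → V=13, E=33, F=22.
Attach a regular octahedron (V=6, E=12, F=8) along a 3-gon: merge 3 vertices and 3 edges, delete both glued faces → V=16, E=42, F=28.
Check: V − E + F = 16 − 42 + 28 = 2.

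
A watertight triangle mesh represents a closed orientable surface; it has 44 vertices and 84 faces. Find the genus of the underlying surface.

Every face is a triangle, so 2E = 3·84 = 252, giving E = 126.
χ = V − E + F = 44 − 126 + 84 = 2.
For a closed orientable surface χ = 2 − 2g, so g = (2 − (2))/2 = 0.

0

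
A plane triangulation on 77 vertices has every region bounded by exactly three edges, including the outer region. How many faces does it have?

150

In a plane triangulation 3F = 2E and V − E + F = 2, so F = 2V − 4 = 2·77 − 4 = 150.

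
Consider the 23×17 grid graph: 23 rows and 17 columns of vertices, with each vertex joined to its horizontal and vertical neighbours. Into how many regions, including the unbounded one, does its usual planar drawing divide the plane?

353

The grid has V = 23·17 = 391 vertices and E = 23·16 + 17·22 = 742 edges.
F = 2 − V + E = 2 − 391 + 742 = 353.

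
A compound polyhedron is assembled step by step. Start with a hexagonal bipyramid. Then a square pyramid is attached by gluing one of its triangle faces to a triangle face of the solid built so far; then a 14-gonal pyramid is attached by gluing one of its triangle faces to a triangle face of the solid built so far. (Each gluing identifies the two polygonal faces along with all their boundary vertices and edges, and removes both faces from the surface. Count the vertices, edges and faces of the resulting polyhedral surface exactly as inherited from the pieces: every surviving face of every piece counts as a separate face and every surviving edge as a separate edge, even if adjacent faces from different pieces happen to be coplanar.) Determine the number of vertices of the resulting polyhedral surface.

22

A hexagonal bipyramid: V=8, E=18, F=12.
Attach a square pyramid (V=5, E=8, F=5) along a 3-gon: merge 3 vertices and 3 edges, delete both glued faces → V=10, E=23, F=15.
Attach a 14-gonal pyramid (V=15, E=28, F=15) along a 3-gon: merge 3 vertices and 3 edges, delete both glued faces → V=22, E=48, F=28.
Check: V − E + F = 22 − 48 + 28 = 2.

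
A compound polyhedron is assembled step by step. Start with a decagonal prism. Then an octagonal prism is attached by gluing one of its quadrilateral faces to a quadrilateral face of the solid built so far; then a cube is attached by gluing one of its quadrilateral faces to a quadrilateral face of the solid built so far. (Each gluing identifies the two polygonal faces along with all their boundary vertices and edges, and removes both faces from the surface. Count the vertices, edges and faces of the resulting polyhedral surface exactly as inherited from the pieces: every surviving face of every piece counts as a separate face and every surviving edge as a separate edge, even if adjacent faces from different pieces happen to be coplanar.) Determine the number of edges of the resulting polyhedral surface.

58

A decagonal prism: V=20, E=30, F=12.
Attach an octagonal prism (V=16, E=24, F=10) along a 4-gon: merge 4 vertices and 4 edges, delete both glued faces → V=32, E=50, F=20.
Attach a cube (V=8, E=12, F=6) along a 4-gon: merge 4 vertices and 4 edges, delete both glued faces → V=36, E=58, F=24.
Check: V − E + F = 36 − 58 + 24 = 2.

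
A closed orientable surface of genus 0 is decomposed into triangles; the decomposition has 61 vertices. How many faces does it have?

118

χ = 2 − 2·0 = 2, and every face is a triangle so 3F = 2E.
V − E + F = 2 with E = 3F/2 gives 61 − (3/2 − 1)·F = 2, so F = 118 and E = 177.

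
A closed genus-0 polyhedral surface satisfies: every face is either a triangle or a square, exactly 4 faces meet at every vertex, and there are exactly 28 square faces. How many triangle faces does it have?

Let x be the number of triangles; then F = 28 + x.
Edge–face incidences: 2E = 4·28 + 3·x = 112 + 3x.
Every vertex has degree 4, so 4V = 2E.
Euler: V − E + F = 2 ⇒ (2E)/4 − E + (28 + x) = 2.
Multiply by 8: 2·(2E) − 4·(2E) + 8·(28 + x) = 16, i.e. 224 + 8x − 2·(112 + 3x) = 16.
Collecting terms: 2x = 16, so x = 8.
Then 2E = 112 + 3·8 = 136, so E = 68, V = 2E/4 = 34, F = 28 + 8 = 36.

8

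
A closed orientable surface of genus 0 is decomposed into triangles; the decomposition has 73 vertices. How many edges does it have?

213

χ = 2 − 2·0 = 2, and every face is a triangle so 3F = 2E.
V − E + F = 2 with E = 3F/2 gives 73 − (3/2 − 1)·F = 2, so F = 142 and E = 213.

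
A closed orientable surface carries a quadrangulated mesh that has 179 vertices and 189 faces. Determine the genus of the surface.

6

Every face is a square, so 2E = 4·189 = 756, giving E = 378.
χ = V − E + F = 179 − 378 + 189 = -10.
For a closed orientable surface χ = 2 − 2g, so g = (2 − (-10))/2 = 6.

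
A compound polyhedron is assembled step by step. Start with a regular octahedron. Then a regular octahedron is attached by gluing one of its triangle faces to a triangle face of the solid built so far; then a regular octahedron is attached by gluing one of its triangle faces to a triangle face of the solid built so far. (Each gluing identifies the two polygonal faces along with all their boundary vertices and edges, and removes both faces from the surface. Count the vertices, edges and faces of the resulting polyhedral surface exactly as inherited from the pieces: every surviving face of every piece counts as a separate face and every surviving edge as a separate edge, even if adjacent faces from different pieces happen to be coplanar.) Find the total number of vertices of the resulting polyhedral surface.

12

A regular octahedron: V=6, E=12, F=8.
Attach a regular octahedron (V=6, E=12, F=8) along a 3-gon: merge 3 vertices and 3 edges, delete both glued faces → V=9, E=21, F=14.
Attach a regular octahedron (V=6, E=12, F=8) along a 3-gon: merge 3 vertices and 3 edges, delete both glued faces → V=12, E=30, F=20.
Check: V − E + F = 12 − 30 + 20 = 2.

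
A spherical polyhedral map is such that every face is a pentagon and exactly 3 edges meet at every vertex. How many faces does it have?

Each face has 5 edges and each edge borders two faces, so 2E = 5F.
Each vertex has degree 3, so 3V = 2E and hence V = 5F/3.
Euler: V − E + F = 2 ⇒ (5F/3) − (5F/2) + F = 2.
Multiply by 6: (10 − 15 + 6)F = 12, i.e. 1F = 12.
So F = 12, E = 5·12/2 = 30, V = 5·12/3 = 20.

12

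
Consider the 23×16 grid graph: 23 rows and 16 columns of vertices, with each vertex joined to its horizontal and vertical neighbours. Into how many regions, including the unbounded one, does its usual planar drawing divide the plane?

The grid has V = 23·16 = 368 vertices and E = 23·15 + 16·22 = 697 edges.
F = 2 − V + E = 2 − 368 + 697 = 331.

331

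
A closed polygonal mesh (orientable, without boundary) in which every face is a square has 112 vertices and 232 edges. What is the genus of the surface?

3

Every face is a square and each edge borders two faces, so 4F = 2·232, giving F = 116.
χ = V − E + F = 112 − 232 + 116 = -4.
For a closed orientable surface χ = 2 − 2g, so g = (2 − (-4))/2 = 3.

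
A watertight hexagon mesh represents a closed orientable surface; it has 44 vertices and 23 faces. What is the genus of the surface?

Every face is a hexagon, so 2E = 6·23 = 138, giving E = 69.
χ = V − E + F = 44 − 69 + 23 = -2.
For a closed orientable surface χ = 2 − 2g, so g = (2 − (-2))/2 = 2.

2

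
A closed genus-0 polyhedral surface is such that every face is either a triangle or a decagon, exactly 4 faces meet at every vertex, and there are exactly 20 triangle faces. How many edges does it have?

40

Let x be the number of decagons; then F = 20 + x.
Edge–face incidences: 2E = 3·20 + 10·x = 60 + 10x.
Every vertex has degree 4, so 4V = 2E.
Euler: V − E + F = 2 ⇒ (2E)/4 − E + (20 + x) = 2.
Multiply by 8: 2·(2E) − 4·(2E) + 8·(20 + x) = 16, i.e. 160 + 8x − 2·(60 + 10x) = 16.
Collecting terms: −12x + 40 = 16, so −12x = −24, so x = 2.
Then 2E = 60 + 10·2 = 80, so E = 40, V = 2E/4 = 20, F = 20 + 2 = 22.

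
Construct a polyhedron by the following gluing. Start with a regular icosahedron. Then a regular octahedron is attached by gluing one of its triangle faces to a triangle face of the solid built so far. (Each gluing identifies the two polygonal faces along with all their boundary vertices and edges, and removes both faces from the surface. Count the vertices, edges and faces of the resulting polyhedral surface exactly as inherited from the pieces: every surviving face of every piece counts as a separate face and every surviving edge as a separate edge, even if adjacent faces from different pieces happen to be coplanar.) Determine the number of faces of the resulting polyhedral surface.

A regular icosahedron: V=12, E=30, F=20.
Attach a regular octahedron (V=6, E=12, F=8) along a 3-gon: merge 3 vertices and 3 edges, delete both glued faces → V=15, E=39, F=26.
Check: V − E + F = 15 − 39 + 26 = 2.

26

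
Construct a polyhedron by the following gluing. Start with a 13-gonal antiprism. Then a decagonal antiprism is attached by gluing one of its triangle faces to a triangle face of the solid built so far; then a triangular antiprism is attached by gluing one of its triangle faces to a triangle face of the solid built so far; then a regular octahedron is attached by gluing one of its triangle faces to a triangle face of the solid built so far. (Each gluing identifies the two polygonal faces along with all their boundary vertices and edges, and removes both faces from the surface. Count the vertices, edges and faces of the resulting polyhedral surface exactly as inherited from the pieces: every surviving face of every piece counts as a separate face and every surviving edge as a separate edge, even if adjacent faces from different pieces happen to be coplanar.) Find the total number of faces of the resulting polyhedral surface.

60

A 13-gonal antiprism: V=26, E=52, F=28.
Attach a decagonal antiprism (V=20, E=40, F=22) along a 3-gon: merge 3 vertices and 3 edges, delete both glued faces → V=43, E=89, F=48.
Attach a triangular antiprism (V=6, E=12, F=8) along a 3-gon: merge 3 vertices and 3 edges, delete both glued faces → V=46, E=98, F=54.
Attach a regular octahedron (V=6, E=12, F=8) along a 3-gon: merge 3 vertices and 3 edges, delete both glued faces → V=49, E=107, F=60.
Check: V − E + F = 49 − 107 + 60 = 2.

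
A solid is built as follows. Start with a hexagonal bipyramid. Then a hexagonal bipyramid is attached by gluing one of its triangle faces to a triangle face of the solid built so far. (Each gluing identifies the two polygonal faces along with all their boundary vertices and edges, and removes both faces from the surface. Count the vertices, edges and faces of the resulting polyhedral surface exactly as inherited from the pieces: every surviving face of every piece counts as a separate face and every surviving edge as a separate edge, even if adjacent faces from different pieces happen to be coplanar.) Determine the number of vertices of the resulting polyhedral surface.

A hexagonal bipyramid: V=8, E=18, F=12.
Attach a hexagonal bipyramid (V=8, E=18, F=12) along a 3-gon: merge 3 vertices and 3 edges, delete both glued faces → V=13, E=33, F=22.
Check: V − E + F = 13 − 33 + 22 = 2.

13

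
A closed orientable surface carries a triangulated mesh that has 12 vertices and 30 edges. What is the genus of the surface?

Every face is a triangle and each edge borders two faces, so 3F = 2·30, giving F = 20.
χ = V − E + F = 12 − 30 + 20 = 2.
For a closed orientable surface χ = 2 − 2g, so g = (2 − (2))/2 = 0.

0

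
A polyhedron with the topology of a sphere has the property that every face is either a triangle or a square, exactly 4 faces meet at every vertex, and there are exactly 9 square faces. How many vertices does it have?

15

Let x be the number of triangles; then F = 9 + x.
Edge–face incidences: 2E = 4·9 + 3·x = 36 + 3x.
Every vertex has degree 4, so 4V = 2E.
Euler: V − E + F = 2 ⇒ (2E)/4 − E + (9 + x) = 2.
Multiply by 8: 2·(2E) − 4·(2E) + 8·(9 + x) = 16, i.e. 72 + 8x − 2·(36 + 3x) = 16.
Collecting terms: 2x = 16, so x = 8.
Then 2E = 36 + 3·8 = 60, so E = 30, V = 2E/4 = 15, F = 9 + 8 = 17.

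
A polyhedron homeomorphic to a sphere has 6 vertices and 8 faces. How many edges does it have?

12

Here V − E + F = 2.
E = V + F − (2) = 6 + 8 − (2) = 12.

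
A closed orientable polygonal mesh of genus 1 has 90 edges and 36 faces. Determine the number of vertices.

For a closed orientable surface of genus 1, χ = 2 − 2·1 = 0.
V = 0 + E − F = 0 + 90 − 36 = 54.

54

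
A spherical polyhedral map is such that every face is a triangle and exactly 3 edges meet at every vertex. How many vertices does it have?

Each face has 3 edges and each edge borders two faces, so 2E = 3F.
Each vertex has degree 3, so 3V = 2E and hence V = 3F/3.
Euler: V − E + F = 2 ⇒ (3F/3) − (3F/2) + F = 2.
Multiply by 6: (6 − 9 + 6)F = 12, i.e. 3F = 12.
So F = 4, E = 3·4/2 = 6, V = 3·4/3 = 4.

4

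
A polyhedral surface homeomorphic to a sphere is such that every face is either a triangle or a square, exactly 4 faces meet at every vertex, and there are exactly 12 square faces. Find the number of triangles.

8

Let x be the number of triangles; then F = 12 + x.
Edge–face incidences: 2E = 4·12 + 3·x = 48 + 3x.
Every vertex has degree 4, so 4V = 2E.
Euler: V − E + F = 2 ⇒ (2E)/4 − E + (12 + x) = 2.
Multiply by 8: 2·(2E) − 4·(2E) + 8·(12 + x) = 16, i.e. 96 + 8x − 2·(48 + 3x) = 16.
Collecting terms: 2x = 16, so x = 8.
Then 2E = 48 + 3·8 = 72, so E = 36, V = 2E/4 = 18, F = 12 + 8 = 20.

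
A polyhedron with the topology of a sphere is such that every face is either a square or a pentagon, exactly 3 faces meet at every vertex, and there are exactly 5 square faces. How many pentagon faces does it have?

Let x be the number of pentagons; then F = 5 + x.
Edge–face incidences: 2E = 4·5 + 5·x = 20 + 5x.
Every vertex has degree 3, so 3V = 2E.
Euler: V − E + F = 2 ⇒ (2E)/3 − E + (5 + x) = 2.
Multiply by 6: 2·(2E) − 3·(2E) + 6·(5 + x) = 12, i.e. 30 + 6x − (20 + 5x) = 12.
Collecting terms: x + 10 = 12, so x = 2.
Then 2E = 20 + 5·2 = 30, so E = 15, V = 2E/3 = 10, F = 5 + 2 = 7.

2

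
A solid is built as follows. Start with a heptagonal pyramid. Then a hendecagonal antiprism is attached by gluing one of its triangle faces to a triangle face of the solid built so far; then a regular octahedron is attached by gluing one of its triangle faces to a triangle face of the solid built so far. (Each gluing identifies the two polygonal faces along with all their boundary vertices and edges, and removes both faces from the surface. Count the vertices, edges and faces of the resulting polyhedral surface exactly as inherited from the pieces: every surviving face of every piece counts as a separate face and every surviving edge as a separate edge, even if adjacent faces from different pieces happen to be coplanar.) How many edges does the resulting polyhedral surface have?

64

A heptagonal pyramid: V=8, E=14, F=8.
Attach a hendecagonal antiprism (V=22, E=44, F=24) along a 3-gon: merge 3 vertices and 3 edges, delete both glued faces → V=27, E=55, F=30.
Attach a regular octahedron (V=6, E=12, F=8) along a 3-gon: merge 3 vertices and 3 edges, delete both glued faces → V=30, E=64, F=36.
Check: V − E + F = 30 − 64 + 36 = 2.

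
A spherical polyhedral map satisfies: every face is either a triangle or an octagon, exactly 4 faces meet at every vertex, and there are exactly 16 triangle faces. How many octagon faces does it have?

2

Let x be the number of octagons; then F = 16 + x.
Edge–face incidences: 2E = 3·16 + 8·x = 48 + 8x.
Every vertex has degree 4, so 4V = 2E.
Euler: V − E + F = 2 ⇒ (2E)/4 − E + (16 + x) = 2.
Multiply by 8: 2·(2E) − 4·(2E) + 8·(16 + x) = 16, i.e. 128 + 8x − 2·(48 + 8x) = 16.
Collecting terms: −8x + 32 = 16, so −8x = −16, so x = 2.
Then 2E = 48 + 8·2 = 64, so E = 32, V = 2E/4 = 16, F = 16 + 2 = 18.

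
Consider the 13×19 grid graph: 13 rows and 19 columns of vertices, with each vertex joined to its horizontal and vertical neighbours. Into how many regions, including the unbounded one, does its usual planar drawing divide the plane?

217

The grid has V = 13·19 = 247 vertices and E = 13·18 + 19·12 = 462 edges.
F = 2 − V + E = 2 − 247 + 462 = 217.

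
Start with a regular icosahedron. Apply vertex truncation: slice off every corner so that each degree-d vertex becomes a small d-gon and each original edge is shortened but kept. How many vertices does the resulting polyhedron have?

The base solid has V = 12, E = 30, F = 20.
Truncation replaces each original edge-end by a new vertex, so V′ = 2E = 60.
Each original edge survives, and each old vertex of degree d contributes d new edges; summing degrees gives Σd = 2E, so E′ = E + 2E = 3E = 90.
Each original face survives and each original vertex becomes one new face: F′ = F + V = 32.

60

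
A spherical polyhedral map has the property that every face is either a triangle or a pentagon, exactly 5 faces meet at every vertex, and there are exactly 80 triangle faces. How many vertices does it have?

Let x be the number of pentagons; then F = 80 + x.
Edge–face incidences: 2E = 3·80 + 5·x = 240 + 5x.
Every vertex has degree 5, so 5V = 2E.
Euler: V − E + F = 2 ⇒ (2E)/5 − E + (80 + x) = 2.
Multiply by 10: 2·(2E) − 5·(2E) + 10·(80 + x) = 20, i.e. 800 + 10x − 3·(240 + 5x) = 20.
Collecting terms: −5x + 80 = 20, so −5x = −60, so x = 12.
Then 2E = 240 + 5·12 = 300, so E = 150, V = 2E/5 = 60, F = 80 + 12 = 92.

60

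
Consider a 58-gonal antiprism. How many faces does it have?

118

An antiprism on an n-gon has two n-gon caps and 2n triangles: V = 2·58 = 116, E = 4·58 = 232, F = 2·58 + 2 = 118.
Check: V − E + F = 116 − 232 + 118 = 2.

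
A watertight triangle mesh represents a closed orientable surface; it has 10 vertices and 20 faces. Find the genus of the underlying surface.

1

Every face is a triangle, so 2E = 3·20 = 60, giving E = 30.
χ = V − E + F = 10 − 30 + 20 = 0.
For a closed orientable surface χ = 2 − 2g, so g = (2 − (0))/2 = 1.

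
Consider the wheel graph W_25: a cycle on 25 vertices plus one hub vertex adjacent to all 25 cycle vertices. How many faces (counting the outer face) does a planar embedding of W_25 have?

26

W_25 has V = 25 + 1 = 26 vertices and E = 2·25 = 50 edges.
By Euler's formula F = 2 − V + E = 2 − 26 + 50 = 26.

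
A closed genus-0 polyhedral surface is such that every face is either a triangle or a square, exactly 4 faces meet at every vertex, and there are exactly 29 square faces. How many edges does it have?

Let x be the number of triangles; then F = 29 + x.
Edge–face incidences: 2E = 4·29 + 3·x = 116 + 3x.
Every vertex has degree 4, so 4V = 2E.
Euler: V − E + F = 2 ⇒ (2E)/4 − E + (29 + x) = 2.
Multiply by 8: 2·(2E) − 4·(2E) + 8·(29 + x) = 16, i.e. 232 + 8x − 2·(116 + 3x) = 16.
Collecting terms: 2x = 16, so x = 8.
Then 2E = 116 + 3·8 = 140, so E = 70, V = 2E/4 = 35, F = 29 + 8 = 37.

70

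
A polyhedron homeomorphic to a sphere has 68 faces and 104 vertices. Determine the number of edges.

170

Here V − E + F = 2.
E = V + F − (2) = 104 + 68 − (2) = 170.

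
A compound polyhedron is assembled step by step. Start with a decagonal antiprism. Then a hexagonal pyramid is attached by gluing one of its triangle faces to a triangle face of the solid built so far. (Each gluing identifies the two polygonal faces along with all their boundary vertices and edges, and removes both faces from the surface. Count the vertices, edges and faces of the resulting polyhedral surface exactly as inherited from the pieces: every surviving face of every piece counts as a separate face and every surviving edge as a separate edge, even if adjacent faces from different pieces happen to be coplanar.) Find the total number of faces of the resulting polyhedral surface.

A decagonal antiprism: V=20, E=40, F=22.
Attach a hexagonal pyramid (V=7, E=12, F=7) along a 3-gon: merge 3 vertices and 3 edges, delete both glued faces → V=24, E=49, F=27.
Check: V − E + F = 24 − 49 + 27 = 2.

27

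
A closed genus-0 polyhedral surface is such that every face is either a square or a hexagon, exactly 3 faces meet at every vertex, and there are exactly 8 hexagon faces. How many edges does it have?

Let x be the number of squares; then F = 8 + x.
Edge–face incidences: 2E = 6·8 + 4·x = 48 + 4x.
Every vertex has degree 3, so 3V = 2E.
Euler: V − E + F = 2 ⇒ (2E)/3 − E + (8 + x) = 2.
Multiply by 6: 2·(2E) − 3·(2E) + 6·(8 + x) = 12, i.e. 48 + 6x − (48 + 4x) = 12.
Collecting terms: 2x = 12, so x = 6.
Then 2E = 48 + 4·6 = 72, so E = 36, V = 2E/3 = 24, F = 8 + 6 = 14.

36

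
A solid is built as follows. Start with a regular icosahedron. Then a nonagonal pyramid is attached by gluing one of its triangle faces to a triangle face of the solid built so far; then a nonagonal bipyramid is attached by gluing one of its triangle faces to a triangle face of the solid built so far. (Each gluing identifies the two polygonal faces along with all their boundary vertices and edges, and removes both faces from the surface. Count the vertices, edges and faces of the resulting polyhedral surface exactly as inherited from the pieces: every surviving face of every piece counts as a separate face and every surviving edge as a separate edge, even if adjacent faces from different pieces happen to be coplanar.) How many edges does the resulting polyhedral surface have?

69

A regular icosahedron: V=12, E=30, F=20.
Attach a nonagonal pyramid (V=10, E=18, F=10) along a 3-gon: merge 3 vertices and 3 edges, delete both glued faces → V=19, E=45, F=28.
Attach a nonagonal bipyramid (V=11, E=27, F=18) along a 3-gon: merge 3 vertices and 3 edges, delete both glued faces → V=27, E=69, F=44.
Check: V − E + F = 27 − 69 + 44 = 2.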